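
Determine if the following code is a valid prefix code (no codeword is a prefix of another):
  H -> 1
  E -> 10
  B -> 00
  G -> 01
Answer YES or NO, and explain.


Checking each pair (does one codeword prefix another?):
  H='1' vs E='10': prefix -- VIOLATION

NO -- this is NOT a valid prefix code. H (1) is a prefix of E (10).


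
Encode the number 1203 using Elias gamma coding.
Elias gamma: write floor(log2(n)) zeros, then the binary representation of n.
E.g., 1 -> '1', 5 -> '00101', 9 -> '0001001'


num_bits = floor(log2(1203)) + 1 = 11
leading_zeros = num_bits - 1 = 10
binary(1203) = 10010110011

Elias gamma(1203) = '0000000000' + '10010110011' = 000000000010010110011 (21 bits)


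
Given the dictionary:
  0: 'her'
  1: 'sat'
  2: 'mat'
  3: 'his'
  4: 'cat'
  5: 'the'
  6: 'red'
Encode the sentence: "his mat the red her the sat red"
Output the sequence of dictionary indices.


Look up each word in the dictionary:
  'his' -> 3
  'mat' -> 2
  'the' -> 5
  'red' -> 6
  'her' -> 0
  'the' -> 5
  'sat' -> 1
  'red' -> 6

Encoded: [3, 2, 5, 6, 0, 5, 1, 6]


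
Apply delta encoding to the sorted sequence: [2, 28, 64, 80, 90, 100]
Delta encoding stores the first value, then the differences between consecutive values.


First value: 2
Deltas:
  28 - 2 = 26
  64 - 28 = 36
  80 - 64 = 16
  90 - 80 = 10
  100 - 90 = 10


Delta encoded: [2, 26, 36, 16, 10, 10]


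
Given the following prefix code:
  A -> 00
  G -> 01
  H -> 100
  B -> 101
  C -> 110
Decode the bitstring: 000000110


Decoding step by step:
Bits 00 -> A
Bits 00 -> A
Bits 00 -> A
Bits 110 -> C


Decoded message: AAAC


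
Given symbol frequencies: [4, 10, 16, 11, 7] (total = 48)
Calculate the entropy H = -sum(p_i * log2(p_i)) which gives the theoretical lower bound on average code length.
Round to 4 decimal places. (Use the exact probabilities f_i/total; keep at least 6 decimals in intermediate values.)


Per-symbol terms -p_i * log2(p_i) with p_i = f_i/48:
  p = 4/48 = 0.083333: log2(p) = -3.584963, -p*log2(p) = 0.298747
  p = 10/48 = 0.208333: log2(p) = -2.263034, -p*log2(p) = 0.471466
  p = 16/48 = 0.333333: log2(p) = -1.584963, -p*log2(p) = 0.528321
  p = 11/48 = 0.229167: log2(p) = -2.125531, -p*log2(p) = 0.487101
  p = 7/48 = 0.145833: log2(p) = -2.777608, -p*log2(p) = 0.405068
H = 0.298747 + 0.471466 + 0.528321 + 0.487101 + 0.405068 = 2.190703

H = 2.1907 bits/symbol


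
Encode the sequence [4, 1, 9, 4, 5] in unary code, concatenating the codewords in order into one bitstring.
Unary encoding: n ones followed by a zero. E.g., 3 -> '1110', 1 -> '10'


Encode each number as n ones followed by a terminating 0:
  4 -> 11110 (5 bits)
  1 -> 10 (2 bits)
  9 -> 1111111110 (10 bits)
  4 -> 11110 (5 bits)
  5 -> 111110 (6 bits)
Total length = 5 + 2 + 10 + 5 + 6 = 28 bits.

Unary([4, 1, 9, 4, 5]) = 1111010111111111011110111110 (28 bits)


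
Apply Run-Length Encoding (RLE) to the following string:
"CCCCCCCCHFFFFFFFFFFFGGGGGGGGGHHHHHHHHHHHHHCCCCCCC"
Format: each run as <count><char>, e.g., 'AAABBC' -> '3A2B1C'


Scanning runs left to right:
  i=0: run of 'C' x 8 -> '8C'
  i=8: run of 'H' x 1 -> '1H'
  i=9: run of 'F' x 11 -> '11F'
  i=20: run of 'G' x 9 -> '9G'
  i=29: run of 'H' x 13 -> '13H'
  i=42: run of 'C' x 7 -> '7C'

RLE = 8C1H11F9G13H7C


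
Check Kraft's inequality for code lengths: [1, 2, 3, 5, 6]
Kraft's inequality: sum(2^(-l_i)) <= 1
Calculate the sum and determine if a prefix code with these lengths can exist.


Sum = 2^(-1) + 2^(-2) + 2^(-3) + 2^(-5) + 2^(-6)
    = 0.5 + 0.25 + 0.125 + 0.03125 + 0.015625
    = 59/64 = 0.921875
Since 0.921875 <= 1, Kraft's inequality IS satisfied.
A prefix code with these lengths CAN exist.

Kraft sum = 0.921875. Satisfied.


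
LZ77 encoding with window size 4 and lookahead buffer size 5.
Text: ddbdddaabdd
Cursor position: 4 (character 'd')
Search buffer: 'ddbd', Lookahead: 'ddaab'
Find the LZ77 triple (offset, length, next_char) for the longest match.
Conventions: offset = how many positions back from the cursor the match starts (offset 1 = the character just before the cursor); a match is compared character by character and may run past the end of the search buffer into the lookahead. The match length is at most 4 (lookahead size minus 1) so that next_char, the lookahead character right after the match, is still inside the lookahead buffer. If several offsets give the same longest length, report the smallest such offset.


Try each offset into the search buffer:
  offset=1 (pos 3, char 'd'): match length 2
  offset=2 (pos 2, char 'b'): match length 0
  offset=3 (pos 1, char 'd'): match length 1
  offset=4 (pos 0, char 'd'): match length 2
Longest match has length 2, found at offsets 1, 4; take the smallest, offset 1.
next_char = character at position 4 + 2 = 6 -> 'a'

Best match: offset=1, length=2 (matching 'dd' starting at position 3)
LZ77 triple: (1, 2, 'a')


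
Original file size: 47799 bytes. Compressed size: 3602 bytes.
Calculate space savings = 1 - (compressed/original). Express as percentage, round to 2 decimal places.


ratio = compressed/original = 3602/47799 = 0.075357
savings = 1 - ratio = 1 - 0.075357 = 0.924643
as a percentage: 0.924643 * 100 = 92.46%

Space savings = 1 - 3602/47799 = 92.46%


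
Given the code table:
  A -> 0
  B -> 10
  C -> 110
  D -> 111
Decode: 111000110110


Decoding:
111 -> D
0 -> A
0 -> A
0 -> A
110 -> C
110 -> C


Result: DAAACC


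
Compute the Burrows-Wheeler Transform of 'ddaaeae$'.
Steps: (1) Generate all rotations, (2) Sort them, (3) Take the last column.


Rotations (sorted):
  0: $ddaaeae -> last char: e
  1: aaeae$dd -> last char: d
  2: ae$ddaae -> last char: e
  3: aeae$dda -> last char: a
  4: daaeae$d -> last char: d
  5: ddaaeae$ -> last char: $
  6: e$ddaaea -> last char: a
  7: eae$ddaa -> last char: a


BWT = edead$aa


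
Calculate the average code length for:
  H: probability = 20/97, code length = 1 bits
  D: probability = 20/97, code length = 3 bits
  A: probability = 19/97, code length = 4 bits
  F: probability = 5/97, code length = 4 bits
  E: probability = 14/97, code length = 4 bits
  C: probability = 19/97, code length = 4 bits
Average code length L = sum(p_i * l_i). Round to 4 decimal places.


Weighted contributions p_i * l_i:
  H: (20/97) * 1 = 20/97
  D: (20/97) * 3 = 60/97
  A: (19/97) * 4 = 76/97
  F: (5/97) * 4 = 20/97
  E: (14/97) * 4 = 56/97
  C: (19/97) * 4 = 76/97
Sum = (20 + 60 + 76 + 20 + 56 + 76)/97 = 308/97

L = 308/97 = 3.1753 bits/symbol


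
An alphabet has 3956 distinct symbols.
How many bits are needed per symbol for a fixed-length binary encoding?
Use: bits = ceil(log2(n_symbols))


log2(3956) = 11.9498
Bracket: 2^11 = 2048 < 3956 <= 2^12 = 4096
So ceil(log2(3956)) = 12

bits = ceil(log2(3956)) = ceil(11.9498) = 12 bits


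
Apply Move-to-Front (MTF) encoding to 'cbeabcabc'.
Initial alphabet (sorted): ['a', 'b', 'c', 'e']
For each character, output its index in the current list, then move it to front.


MTF encoding:
'c': index 2 in ['a', 'b', 'c', 'e'] -> ['c', 'a', 'b', 'e']
'b': index 2 in ['c', 'a', 'b', 'e'] -> ['b', 'c', 'a', 'e']
'e': index 3 in ['b', 'c', 'a', 'e'] -> ['e', 'b', 'c', 'a']
'a': index 3 in ['e', 'b', 'c', 'a'] -> ['a', 'e', 'b', 'c']
'b': index 2 in ['a', 'e', 'b', 'c'] -> ['b', 'a', 'e', 'c']
'c': index 3 in ['b', 'a', 'e', 'c'] -> ['c', 'b', 'a', 'e']
'a': index 2 in ['c', 'b', 'a', 'e'] -> ['a', 'c', 'b', 'e']
'b': index 2 in ['a', 'c', 'b', 'e'] -> ['b', 'a', 'c', 'e']
'c': index 2 in ['b', 'a', 'c', 'e'] -> ['c', 'b', 'a', 'e']


Output: [2, 2, 3, 3, 2, 3, 2, 2, 2]


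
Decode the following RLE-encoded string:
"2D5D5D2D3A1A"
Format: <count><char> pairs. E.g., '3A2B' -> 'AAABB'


Expanding each <count><char> pair:
  2D -> 'DD'
  5D -> 'DDDDD'
  5D -> 'DDDDD'
  2D -> 'DD'
  3A -> 'AAA'
  1A -> 'A'

Decoded = DDDDDDDDDDDDDDAAAA


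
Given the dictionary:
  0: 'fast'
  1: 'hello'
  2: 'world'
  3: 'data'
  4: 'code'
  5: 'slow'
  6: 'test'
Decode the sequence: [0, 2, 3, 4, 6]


Look up each index in the dictionary:
  0 -> 'fast'
  2 -> 'world'
  3 -> 'data'
  4 -> 'code'
  6 -> 'test'

Decoded: "fast world data code test"


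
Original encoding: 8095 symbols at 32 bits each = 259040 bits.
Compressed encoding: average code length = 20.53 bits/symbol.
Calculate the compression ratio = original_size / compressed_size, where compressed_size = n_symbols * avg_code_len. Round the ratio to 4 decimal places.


original_size = n_symbols * orig_bits = 8095 * 32 = 259040 bits
compressed_size = n_symbols * avg_code_len = 8095 * 20.53 = 166190.35 bits
ratio = original_size / compressed_size = 259040 / 166190.35 = 1.5587

Compression ratio = 1.5587


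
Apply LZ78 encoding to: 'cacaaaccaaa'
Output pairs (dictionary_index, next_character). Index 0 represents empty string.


LZ78 encoding steps:
Dictionary: {0: ''}
Step 1: w='' (idx 0), next='c' -> output (0, 'c'), add 'c' as idx 1
Step 2: w='' (idx 0), next='a' -> output (0, 'a'), add 'a' as idx 2
Step 3: w='c' (idx 1), next='a' -> output (1, 'a'), add 'ca' as idx 3
Step 4: w='a' (idx 2), next='a' -> output (2, 'a'), add 'aa' as idx 4
Step 5: w='c' (idx 1), next='c' -> output (1, 'c'), add 'cc' as idx 5
Step 6: w='aa' (idx 4), next='a' -> output (4, 'a'), add 'aaa' as idx 6


Encoded: [(0, 'c'), (0, 'a'), (1, 'a'), (2, 'a'), (1, 'c'), (4, 'a')]


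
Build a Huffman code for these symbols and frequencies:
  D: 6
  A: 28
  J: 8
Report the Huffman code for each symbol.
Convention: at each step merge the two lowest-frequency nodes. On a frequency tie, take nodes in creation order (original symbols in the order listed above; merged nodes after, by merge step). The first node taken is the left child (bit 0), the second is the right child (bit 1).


Huffman tree construction:
Step 1: Merge D(6) + J(8) = 14
Step 2: Merge (D+J)(14) + A(28) = 42
Read each symbol's code off the tree from the root (left child = 0, right child = 1).

Codes:
  D: 00 (length 2)
  A: 1 (length 1)
  J: 01 (length 2)
Average code length: 56/42 = 1.3333 bits/symbol


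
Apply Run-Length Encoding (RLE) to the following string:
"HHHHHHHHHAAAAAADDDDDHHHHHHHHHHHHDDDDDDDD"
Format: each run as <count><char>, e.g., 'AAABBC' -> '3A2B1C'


Scanning runs left to right:
  i=0: run of 'H' x 9 -> '9H'
  i=9: run of 'A' x 6 -> '6A'
  i=15: run of 'D' x 5 -> '5D'
  i=20: run of 'H' x 12 -> '12H'
  i=32: run of 'D' x 8 -> '8D'

RLE = 9H6A5D12H8D


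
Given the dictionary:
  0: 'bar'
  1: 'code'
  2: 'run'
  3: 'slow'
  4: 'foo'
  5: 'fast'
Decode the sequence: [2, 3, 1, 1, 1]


Look up each index in the dictionary:
  2 -> 'run'
  3 -> 'slow'
  1 -> 'code'
  1 -> 'code'
  1 -> 'code'

Decoded: "run slow code code code"


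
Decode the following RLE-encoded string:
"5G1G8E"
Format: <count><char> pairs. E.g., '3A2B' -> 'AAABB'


Expanding each <count><char> pair:
  5G -> 'GGGGG'
  1G -> 'G'
  8E -> 'EEEEEEEE'

Decoded = GGGGGGEEEEEEEE


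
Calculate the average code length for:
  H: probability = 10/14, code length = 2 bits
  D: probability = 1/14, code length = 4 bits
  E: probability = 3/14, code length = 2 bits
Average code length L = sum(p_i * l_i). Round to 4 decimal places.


Weighted contributions p_i * l_i:
  H: (10/14) * 2 = 20/14
  D: (1/14) * 4 = 4/14
  E: (3/14) * 2 = 6/14
Sum = (20 + 4 + 6)/14 = 30/14

L = 30/14 = 2.1429 bits/symbol


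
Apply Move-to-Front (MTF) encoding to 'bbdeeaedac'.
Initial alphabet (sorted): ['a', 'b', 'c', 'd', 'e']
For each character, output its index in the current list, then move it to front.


MTF encoding:
'b': index 1 in ['a', 'b', 'c', 'd', 'e'] -> ['b', 'a', 'c', 'd', 'e']
'b': index 0 in ['b', 'a', 'c', 'd', 'e'] -> ['b', 'a', 'c', 'd', 'e']
'd': index 3 in ['b', 'a', 'c', 'd', 'e'] -> ['d', 'b', 'a', 'c', 'e']
'e': index 4 in ['d', 'b', 'a', 'c', 'e'] -> ['e', 'd', 'b', 'a', 'c']
'e': index 0 in ['e', 'd', 'b', 'a', 'c'] -> ['e', 'd', 'b', 'a', 'c']
'a': index 3 in ['e', 'd', 'b', 'a', 'c'] -> ['a', 'e', 'd', 'b', 'c']
'e': index 1 in ['a', 'e', 'd', 'b', 'c'] -> ['e', 'a', 'd', 'b', 'c']
'd': index 2 in ['e', 'a', 'd', 'b', 'c'] -> ['d', 'e', 'a', 'b', 'c']
'a': index 2 in ['d', 'e', 'a', 'b', 'c'] -> ['a', 'd', 'e', 'b', 'c']
'c': index 4 in ['a', 'd', 'e', 'b', 'c'] -> ['c', 'a', 'd', 'e', 'b']


Output: [1, 0, 3, 4, 0, 3, 1, 2, 2, 4]


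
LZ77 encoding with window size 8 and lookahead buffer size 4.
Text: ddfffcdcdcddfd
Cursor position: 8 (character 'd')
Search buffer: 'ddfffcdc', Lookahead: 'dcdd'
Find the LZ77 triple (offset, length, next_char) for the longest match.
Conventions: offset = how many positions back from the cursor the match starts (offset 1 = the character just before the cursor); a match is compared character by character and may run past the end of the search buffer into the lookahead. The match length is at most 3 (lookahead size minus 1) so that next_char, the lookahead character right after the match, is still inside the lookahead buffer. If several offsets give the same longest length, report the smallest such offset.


Try each offset into the search buffer:
  offset=1 (pos 7, char 'c'): match length 0
  offset=2 (pos 6, char 'd'): match length 3
  offset=3 (pos 5, char 'c'): match length 0
  offset=4 (pos 4, char 'f'): match length 0
  offset=5 (pos 3, char 'f'): match length 0
  offset=6 (pos 2, char 'f'): match length 0
  offset=7 (pos 1, char 'd'): match length 1
  offset=8 (pos 0, char 'd'): match length 1
Longest match has length 3 at offset 2.
next_char = character at position 8 + 3 = 11 -> 'd'

Best match: offset=2, length=3 (matching 'dcd' starting at position 6)
LZ77 triple: (2, 3, 'd')


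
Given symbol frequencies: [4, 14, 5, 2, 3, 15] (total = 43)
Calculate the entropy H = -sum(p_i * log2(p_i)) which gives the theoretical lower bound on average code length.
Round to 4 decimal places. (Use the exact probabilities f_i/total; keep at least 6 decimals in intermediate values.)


Per-symbol terms -p_i * log2(p_i) with p_i = f_i/43:
  p = 4/43 = 0.093023: log2(p) = -3.426265, -p*log2(p) = 0.318722
  p = 14/43 = 0.325581: log2(p) = -1.618910, -p*log2(p) = 0.527087
  p = 5/43 = 0.116279: log2(p) = -3.104337, -p*log2(p) = 0.360969
  p = 2/43 = 0.046512: log2(p) = -4.426265, -p*log2(p) = 0.205873
  p = 3/43 = 0.069767: log2(p) = -3.841302, -p*log2(p) = 0.267998
  p = 15/43 = 0.348837: log2(p) = -1.519374, -p*log2(p) = 0.530014
H = 0.318722 + 0.527087 + 0.360969 + 0.205873 + 0.267998 + 0.530014 = 2.210663

H = 2.2107 bits/symbol


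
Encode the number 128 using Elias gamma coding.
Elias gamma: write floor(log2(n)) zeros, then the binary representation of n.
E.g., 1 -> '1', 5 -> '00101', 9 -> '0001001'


num_bits = floor(log2(128)) + 1 = 8
leading_zeros = num_bits - 1 = 7
binary(128) = 10000000

Elias gamma(128) = '0000000' + '10000000' = 000000010000000 (15 bits)


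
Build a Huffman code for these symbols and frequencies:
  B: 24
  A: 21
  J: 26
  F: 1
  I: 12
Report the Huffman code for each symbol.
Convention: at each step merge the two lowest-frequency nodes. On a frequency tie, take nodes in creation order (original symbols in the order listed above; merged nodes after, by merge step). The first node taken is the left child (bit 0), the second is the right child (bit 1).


Huffman tree construction:
Step 1: Merge F(1) + I(12) = 13
Step 2: Merge (F+I)(13) + A(21) = 34
Step 3: Merge B(24) + J(26) = 50
Step 4: Merge ((F+I)+A)(34) + (B+J)(50) = 84
Read each symbol's code off the tree from the root (left child = 0, right child = 1).

Codes:
  B: 10 (length 2)
  A: 01 (length 2)
  J: 11 (length 2)
  F: 000 (length 3)
  I: 001 (length 3)
Average code length: 181/84 = 2.1548 bits/symbol


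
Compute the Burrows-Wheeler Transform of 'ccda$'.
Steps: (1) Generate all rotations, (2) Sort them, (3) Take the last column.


Rotations (sorted):
  0: $ccda -> last char: a
  1: a$ccd -> last char: d
  2: ccda$ -> last char: $
  3: cda$c -> last char: c
  4: da$cc -> last char: c


BWT = ad$cc


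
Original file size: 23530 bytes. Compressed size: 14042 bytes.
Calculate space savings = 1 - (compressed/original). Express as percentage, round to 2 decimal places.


ratio = compressed/original = 14042/23530 = 0.59677
savings = 1 - ratio = 1 - 0.59677 = 0.40323
as a percentage: 0.40323 * 100 = 40.32%

Space savings = 1 - 14042/23530 = 40.32%


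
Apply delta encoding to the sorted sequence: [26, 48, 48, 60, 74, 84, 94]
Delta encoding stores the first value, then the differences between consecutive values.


First value: 26
Deltas:
  48 - 26 = 22
  48 - 48 = 0
  60 - 48 = 12
  74 - 60 = 14
  84 - 74 = 10
  94 - 84 = 10


Delta encoded: [26, 22, 0, 12, 14, 10, 10]


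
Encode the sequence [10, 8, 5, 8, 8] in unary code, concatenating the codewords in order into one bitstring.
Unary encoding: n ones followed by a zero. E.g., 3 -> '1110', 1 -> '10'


Encode each number as n ones followed by a terminating 0:
  10 -> 11111111110 (11 bits)
  8 -> 111111110 (9 bits)
  5 -> 111110 (6 bits)
  8 -> 111111110 (9 bits)
  8 -> 111111110 (9 bits)
Total length = 11 + 9 + 6 + 9 + 9 = 44 bits.

Unary([10, 8, 5, 8, 8]) = 11111111110111111110111110111111110111111110 (44 bits)


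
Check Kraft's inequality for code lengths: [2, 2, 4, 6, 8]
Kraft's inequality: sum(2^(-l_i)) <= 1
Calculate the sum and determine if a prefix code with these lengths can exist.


Sum = 2^(-2) + 2^(-2) + 2^(-4) + 2^(-6) + 2^(-8)
    = 0.25 + 0.25 + 0.0625 + 0.015625 + 0.00390625
    = 149/256 = 0.58203125
Since 0.58203125 <= 1, Kraft's inequality IS satisfied.
A prefix code with these lengths CAN exist.

Kraft sum = 0.58203125. Satisfied.


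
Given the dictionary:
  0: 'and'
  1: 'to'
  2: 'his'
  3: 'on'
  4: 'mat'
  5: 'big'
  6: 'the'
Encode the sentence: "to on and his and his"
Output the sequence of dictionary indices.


Look up each word in the dictionary:
  'to' -> 1
  'on' -> 3
  'and' -> 0
  'his' -> 2
  'and' -> 0
  'his' -> 2

Encoded: [1, 3, 0, 2, 0, 2]


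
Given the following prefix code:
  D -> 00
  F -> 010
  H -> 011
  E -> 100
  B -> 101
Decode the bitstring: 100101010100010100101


Decoding step by step:
Bits 100 -> E
Bits 101 -> B
Bits 010 -> F
Bits 100 -> E
Bits 010 -> F
Bits 100 -> E
Bits 101 -> B


Decoded message: EBFEFEB


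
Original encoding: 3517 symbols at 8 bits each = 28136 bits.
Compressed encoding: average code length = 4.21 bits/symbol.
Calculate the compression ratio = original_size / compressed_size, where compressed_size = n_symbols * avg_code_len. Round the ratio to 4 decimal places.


original_size = n_symbols * orig_bits = 3517 * 8 = 28136 bits
compressed_size = n_symbols * avg_code_len = 3517 * 4.21 = 14806.57 bits
ratio = original_size / compressed_size = 28136 / 14806.57 = 1.9002

Compression ratio = 1.9002


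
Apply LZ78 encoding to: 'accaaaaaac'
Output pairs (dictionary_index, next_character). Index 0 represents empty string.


LZ78 encoding steps:
Dictionary: {0: ''}
Step 1: w='' (idx 0), next='a' -> output (0, 'a'), add 'a' as idx 1
Step 2: w='' (idx 0), next='c' -> output (0, 'c'), add 'c' as idx 2
Step 3: w='c' (idx 2), next='a' -> output (2, 'a'), add 'ca' as idx 3
Step 4: w='a' (idx 1), next='a' -> output (1, 'a'), add 'aa' as idx 4
Step 5: w='aa' (idx 4), next='a' -> output (4, 'a'), add 'aaa' as idx 5
Step 6: w='c' (idx 2), end of input -> output (2, '')


Encoded: [(0, 'a'), (0, 'c'), (2, 'a'), (1, 'a'), (4, 'a'), (2, '')]


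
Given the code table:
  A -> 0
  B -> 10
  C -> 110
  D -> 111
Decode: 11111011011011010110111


Decoding:
111 -> D
110 -> C
110 -> C
110 -> C
110 -> C
10 -> B
110 -> C
111 -> D


Result: DCCCCBCD


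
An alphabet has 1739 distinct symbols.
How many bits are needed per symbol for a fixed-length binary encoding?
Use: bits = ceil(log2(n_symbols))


log2(1739) = 10.764
Bracket: 2^10 = 1024 < 1739 <= 2^11 = 2048
So ceil(log2(1739)) = 11

bits = ceil(log2(1739)) = ceil(10.764) = 11 bits


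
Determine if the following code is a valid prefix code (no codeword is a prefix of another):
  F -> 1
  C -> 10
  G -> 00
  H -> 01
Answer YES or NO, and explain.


Checking each pair (does one codeword prefix another?):
  F='1' vs C='10': prefix -- VIOLATION

NO -- this is NOT a valid prefix code. F (1) is a prefix of C (10).


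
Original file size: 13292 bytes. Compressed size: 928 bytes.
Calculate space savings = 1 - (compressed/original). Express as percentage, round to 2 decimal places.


ratio = compressed/original = 928/13292 = 0.069816
savings = 1 - ratio = 1 - 0.069816 = 0.930184
as a percentage: 0.930184 * 100 = 93.02%

Space savings = 1 - 928/13292 = 93.02%


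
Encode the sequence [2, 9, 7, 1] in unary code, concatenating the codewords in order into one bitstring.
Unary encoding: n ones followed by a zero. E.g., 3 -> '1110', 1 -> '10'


Encode each number as n ones followed by a terminating 0:
  2 -> 110 (3 bits)
  9 -> 1111111110 (10 bits)
  7 -> 11111110 (8 bits)
  1 -> 10 (2 bits)
Total length = 3 + 10 + 8 + 2 = 23 bits.

Unary([2, 9, 7, 1]) = 11011111111101111111010 (23 bits)


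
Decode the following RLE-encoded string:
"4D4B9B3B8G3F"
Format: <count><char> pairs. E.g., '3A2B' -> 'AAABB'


Expanding each <count><char> pair:
  4D -> 'DDDD'
  4B -> 'BBBB'
  9B -> 'BBBBBBBBB'
  3B -> 'BBB'
  8G -> 'GGGGGGGG'
  3F -> 'FFF'

Decoded = DDDDBBBBBBBBBBBBBBBBGGGGGGGGFFF


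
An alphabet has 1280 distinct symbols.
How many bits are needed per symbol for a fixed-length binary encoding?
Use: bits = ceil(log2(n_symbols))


log2(1280) = 10.3219
Bracket: 2^10 = 1024 < 1280 <= 2^11 = 2048
So ceil(log2(1280)) = 11

bits = ceil(log2(1280)) = ceil(10.3219) = 11 bits


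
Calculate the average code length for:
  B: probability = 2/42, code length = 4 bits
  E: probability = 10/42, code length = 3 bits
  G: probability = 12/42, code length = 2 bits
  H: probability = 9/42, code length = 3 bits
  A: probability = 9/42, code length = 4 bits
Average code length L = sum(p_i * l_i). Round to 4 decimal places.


Weighted contributions p_i * l_i:
  B: (2/42) * 4 = 8/42
  E: (10/42) * 3 = 30/42
  G: (12/42) * 2 = 24/42
  H: (9/42) * 3 = 27/42
  A: (9/42) * 4 = 36/42
Sum = (8 + 30 + 24 + 27 + 36)/42 = 125/42

L = 125/42 = 2.9762 bits/symbol


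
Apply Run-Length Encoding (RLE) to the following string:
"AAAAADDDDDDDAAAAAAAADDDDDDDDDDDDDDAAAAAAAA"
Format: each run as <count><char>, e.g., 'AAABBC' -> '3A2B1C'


Scanning runs left to right:
  i=0: run of 'A' x 5 -> '5A'
  i=5: run of 'D' x 7 -> '7D'
  i=12: run of 'A' x 8 -> '8A'
  i=20: run of 'D' x 14 -> '14D'
  i=34: run of 'A' x 8 -> '8A'

RLE = 5A7D8A14D8A


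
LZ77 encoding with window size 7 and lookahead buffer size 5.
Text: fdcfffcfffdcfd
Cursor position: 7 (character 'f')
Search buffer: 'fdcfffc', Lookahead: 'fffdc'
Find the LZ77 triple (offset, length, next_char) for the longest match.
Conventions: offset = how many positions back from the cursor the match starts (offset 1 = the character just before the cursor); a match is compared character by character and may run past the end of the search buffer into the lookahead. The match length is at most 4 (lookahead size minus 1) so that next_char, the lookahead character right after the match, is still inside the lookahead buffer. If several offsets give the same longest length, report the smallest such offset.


Try each offset into the search buffer:
  offset=1 (pos 6, char 'c'): match length 0
  offset=2 (pos 5, char 'f'): match length 1
  offset=3 (pos 4, char 'f'): match length 2
  offset=4 (pos 3, char 'f'): match length 3
  offset=5 (pos 2, char 'c'): match length 0
  offset=6 (pos 1, char 'd'): match length 0
  offset=7 (pos 0, char 'f'): match length 1
Longest match has length 3 at offset 4.
next_char = character at position 7 + 3 = 10 -> 'd'

Best match: offset=4, length=3 (matching 'fff' starting at position 3)
LZ77 triple: (4, 3, 'd')


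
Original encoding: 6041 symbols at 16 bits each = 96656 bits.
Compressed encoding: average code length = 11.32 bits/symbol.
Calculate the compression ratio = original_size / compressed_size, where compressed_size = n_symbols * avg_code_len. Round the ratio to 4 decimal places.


original_size = n_symbols * orig_bits = 6041 * 16 = 96656 bits
compressed_size = n_symbols * avg_code_len = 6041 * 11.32 = 68384.12 bits
ratio = original_size / compressed_size = 96656 / 68384.12 = 1.4134

Compression ratio = 1.4134


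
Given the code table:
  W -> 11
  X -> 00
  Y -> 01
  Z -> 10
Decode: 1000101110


Decoding:
10 -> Z
00 -> X
10 -> Z
11 -> W
10 -> Z


Result: ZXZWZ


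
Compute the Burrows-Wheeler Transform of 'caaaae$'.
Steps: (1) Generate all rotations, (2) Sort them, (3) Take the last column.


Rotations (sorted):
  0: $caaaae -> last char: e
  1: aaaae$c -> last char: c
  2: aaae$ca -> last char: a
  3: aae$caa -> last char: a
  4: ae$caaa -> last char: a
  5: caaaae$ -> last char: $
  6: e$caaaa -> last char: a


BWT = ecaaa$a


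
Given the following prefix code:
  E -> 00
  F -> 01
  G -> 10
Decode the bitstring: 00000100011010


Decoding step by step:
Bits 00 -> E
Bits 00 -> E
Bits 01 -> F
Bits 00 -> E
Bits 01 -> F
Bits 10 -> G
Bits 10 -> G


Decoded message: EEFEFGG


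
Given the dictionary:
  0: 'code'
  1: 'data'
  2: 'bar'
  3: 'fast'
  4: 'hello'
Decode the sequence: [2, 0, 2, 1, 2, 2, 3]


Look up each index in the dictionary:
  2 -> 'bar'
  0 -> 'code'
  2 -> 'bar'
  1 -> 'data'
  2 -> 'bar'
  2 -> 'bar'
  3 -> 'fast'

Decoded: "bar code bar data bar bar fast"


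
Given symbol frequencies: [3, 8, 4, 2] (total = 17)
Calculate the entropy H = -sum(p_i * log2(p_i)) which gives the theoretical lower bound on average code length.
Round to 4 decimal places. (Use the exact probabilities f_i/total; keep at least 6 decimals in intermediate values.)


Per-symbol terms -p_i * log2(p_i) with p_i = f_i/17:
  p = 3/17 = 0.176471: log2(p) = -2.502500, -p*log2(p) = 0.441618
  p = 8/17 = 0.470588: log2(p) = -1.087463, -p*log2(p) = 0.511747
  p = 4/17 = 0.235294: log2(p) = -2.087463, -p*log2(p) = 0.491168
  p = 2/17 = 0.117647: log2(p) = -3.087463, -p*log2(p) = 0.363231
H = 0.441618 + 0.511747 + 0.491168 + 0.363231 = 1.807764

H = 1.8078 bits/symbol


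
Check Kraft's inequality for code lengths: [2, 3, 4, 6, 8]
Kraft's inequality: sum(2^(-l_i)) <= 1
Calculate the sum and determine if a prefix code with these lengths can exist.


Sum = 2^(-2) + 2^(-3) + 2^(-4) + 2^(-6) + 2^(-8)
    = 0.25 + 0.125 + 0.0625 + 0.015625 + 0.00390625
    = 117/256 = 0.45703125
Since 0.45703125 <= 1, Kraft's inequality IS satisfied.
A prefix code with these lengths CAN exist.

Kraft sum = 0.45703125. Satisfied.


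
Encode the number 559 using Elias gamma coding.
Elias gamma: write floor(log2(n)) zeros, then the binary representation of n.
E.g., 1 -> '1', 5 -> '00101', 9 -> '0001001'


num_bits = floor(log2(559)) + 1 = 10
leading_zeros = num_bits - 1 = 9
binary(559) = 1000101111

Elias gamma(559) = '000000000' + '1000101111' = 0000000001000101111 (19 bits)


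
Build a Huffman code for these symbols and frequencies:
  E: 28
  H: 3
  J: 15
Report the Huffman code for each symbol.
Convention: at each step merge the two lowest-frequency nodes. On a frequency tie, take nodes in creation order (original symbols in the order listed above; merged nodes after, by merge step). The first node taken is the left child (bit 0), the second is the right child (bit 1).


Huffman tree construction:
Step 1: Merge H(3) + J(15) = 18
Step 2: Merge (H+J)(18) + E(28) = 46
Read each symbol's code off the tree from the root (left child = 0, right child = 1).

Codes:
  E: 1 (length 1)
  H: 00 (length 2)
  J: 01 (length 2)
Average code length: 64/46 = 1.3913 bits/symbol


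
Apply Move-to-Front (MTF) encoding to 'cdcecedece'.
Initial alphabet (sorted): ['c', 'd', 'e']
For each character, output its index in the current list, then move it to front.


MTF encoding:
'c': index 0 in ['c', 'd', 'e'] -> ['c', 'd', 'e']
'd': index 1 in ['c', 'd', 'e'] -> ['d', 'c', 'e']
'c': index 1 in ['d', 'c', 'e'] -> ['c', 'd', 'e']
'e': index 2 in ['c', 'd', 'e'] -> ['e', 'c', 'd']
'c': index 1 in ['e', 'c', 'd'] -> ['c', 'e', 'd']
'e': index 1 in ['c', 'e', 'd'] -> ['e', 'c', 'd']
'd': index 2 in ['e', 'c', 'd'] -> ['d', 'e', 'c']
'e': index 1 in ['d', 'e', 'c'] -> ['e', 'd', 'c']
'c': index 2 in ['e', 'd', 'c'] -> ['c', 'e', 'd']
'e': index 1 in ['c', 'e', 'd'] -> ['e', 'c', 'd']


Output: [0, 1, 1, 2, 1, 1, 2, 1, 2, 1]


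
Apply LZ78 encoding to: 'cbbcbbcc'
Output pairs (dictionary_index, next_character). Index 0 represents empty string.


LZ78 encoding steps:
Dictionary: {0: ''}
Step 1: w='' (idx 0), next='c' -> output (0, 'c'), add 'c' as idx 1
Step 2: w='' (idx 0), next='b' -> output (0, 'b'), add 'b' as idx 2
Step 3: w='b' (idx 2), next='c' -> output (2, 'c'), add 'bc' as idx 3
Step 4: w='b' (idx 2), next='b' -> output (2, 'b'), add 'bb' as idx 4
Step 5: w='c' (idx 1), next='c' -> output (1, 'c'), add 'cc' as idx 5


Encoded: [(0, 'c'), (0, 'b'), (2, 'c'), (2, 'b'), (1, 'c')]


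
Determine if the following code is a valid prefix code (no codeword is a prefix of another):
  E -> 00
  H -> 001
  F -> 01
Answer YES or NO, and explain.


Checking each pair (does one codeword prefix another?):
  E='00' vs H='001': prefix -- VIOLATION

NO -- this is NOT a valid prefix code. E (00) is a prefix of H (001).


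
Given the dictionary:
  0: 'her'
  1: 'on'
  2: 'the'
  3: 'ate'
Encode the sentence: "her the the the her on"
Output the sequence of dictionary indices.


Look up each word in the dictionary:
  'her' -> 0
  'the' -> 2
  'the' -> 2
  'the' -> 2
  'her' -> 0
  'on' -> 1

Encoded: [0, 2, 2, 2, 0, 1]


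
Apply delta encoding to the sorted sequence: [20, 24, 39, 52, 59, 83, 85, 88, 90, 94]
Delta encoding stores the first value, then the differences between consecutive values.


First value: 20
Deltas:
  24 - 20 = 4
  39 - 24 = 15
  52 - 39 = 13
  59 - 52 = 7
  83 - 59 = 24
  85 - 83 = 2
  88 - 85 = 3
  90 - 88 = 2
  94 - 90 = 4


Delta encoded: [20, 4, 15, 13, 7, 24, 2, 3, 2, 4]


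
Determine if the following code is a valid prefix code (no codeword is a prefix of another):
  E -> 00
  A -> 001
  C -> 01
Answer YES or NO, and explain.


Checking each pair (does one codeword prefix another?):
  E='00' vs A='001': prefix -- VIOLATION

NO -- this is NOT a valid prefix code. E (00) is a prefix of A (001).


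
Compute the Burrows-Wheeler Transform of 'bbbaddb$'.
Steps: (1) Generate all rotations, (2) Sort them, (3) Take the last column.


Rotations (sorted):
  0: $bbbaddb -> last char: b
  1: addb$bbb -> last char: b
  2: b$bbbadd -> last char: d
  3: baddb$bb -> last char: b
  4: bbaddb$b -> last char: b
  5: bbbaddb$ -> last char: $
  6: db$bbbad -> last char: d
  7: ddb$bbba -> last char: a


BWT = bbdbb$da


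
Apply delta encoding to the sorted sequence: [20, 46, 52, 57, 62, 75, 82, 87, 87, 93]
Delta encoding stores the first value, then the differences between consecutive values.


First value: 20
Deltas:
  46 - 20 = 26
  52 - 46 = 6
  57 - 52 = 5
  62 - 57 = 5
  75 - 62 = 13
  82 - 75 = 7
  87 - 82 = 5
  87 - 87 = 0
  93 - 87 = 6


Delta encoded: [20, 26, 6, 5, 5, 13, 7, 5, 0, 6]


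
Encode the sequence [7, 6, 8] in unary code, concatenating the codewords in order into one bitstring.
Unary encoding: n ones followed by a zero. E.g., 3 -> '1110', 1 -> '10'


Encode each number as n ones followed by a terminating 0:
  7 -> 11111110 (8 bits)
  6 -> 1111110 (7 bits)
  8 -> 111111110 (9 bits)
Total length = 8 + 7 + 9 = 24 bits.

Unary([7, 6, 8]) = 111111101111110111111110 (24 bits)


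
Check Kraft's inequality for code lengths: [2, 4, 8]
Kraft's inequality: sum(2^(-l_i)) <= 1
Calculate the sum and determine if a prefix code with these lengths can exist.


Sum = 2^(-2) + 2^(-4) + 2^(-8)
    = 0.25 + 0.0625 + 0.00390625
    = 81/256 = 0.31640625
Since 0.31640625 <= 1, Kraft's inequality IS satisfied.
A prefix code with these lengths CAN exist.

Kraft sum = 0.31640625. Satisfied.


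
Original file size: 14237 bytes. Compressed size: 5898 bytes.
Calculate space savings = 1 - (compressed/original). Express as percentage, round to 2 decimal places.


ratio = compressed/original = 5898/14237 = 0.414273
savings = 1 - ratio = 1 - 0.414273 = 0.585727
as a percentage: 0.585727 * 100 = 58.57%

Space savings = 1 - 5898/14237 = 58.57%


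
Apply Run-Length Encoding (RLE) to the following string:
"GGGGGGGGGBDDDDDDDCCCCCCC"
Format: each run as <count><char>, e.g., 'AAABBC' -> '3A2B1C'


Scanning runs left to right:
  i=0: run of 'G' x 9 -> '9G'
  i=9: run of 'B' x 1 -> '1B'
  i=10: run of 'D' x 7 -> '7D'
  i=17: run of 'C' x 7 -> '7C'

RLE = 9G1B7D7C


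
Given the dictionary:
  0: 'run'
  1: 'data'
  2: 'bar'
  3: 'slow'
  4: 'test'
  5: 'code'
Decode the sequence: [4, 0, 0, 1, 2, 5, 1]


Look up each index in the dictionary:
  4 -> 'test'
  0 -> 'run'
  0 -> 'run'
  1 -> 'data'
  2 -> 'bar'
  5 -> 'code'
  1 -> 'data'

Decoded: "test run run data bar code data"


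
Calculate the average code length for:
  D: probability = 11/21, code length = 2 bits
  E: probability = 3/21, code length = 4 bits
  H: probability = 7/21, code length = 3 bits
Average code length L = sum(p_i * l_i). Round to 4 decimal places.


Weighted contributions p_i * l_i:
  D: (11/21) * 2 = 22/21
  E: (3/21) * 4 = 12/21
  H: (7/21) * 3 = 21/21
Sum = (22 + 12 + 21)/21 = 55/21

L = 55/21 = 2.6190 bits/symbol


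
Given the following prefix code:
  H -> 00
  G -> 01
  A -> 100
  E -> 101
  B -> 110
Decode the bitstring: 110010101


Decoding step by step:
Bits 110 -> B
Bits 01 -> G
Bits 01 -> G
Bits 01 -> G


Decoded message: BGGG


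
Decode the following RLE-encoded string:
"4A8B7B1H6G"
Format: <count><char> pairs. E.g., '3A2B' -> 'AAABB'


Expanding each <count><char> pair:
  4A -> 'AAAA'
  8B -> 'BBBBBBBB'
  7B -> 'BBBBBBB'
  1H -> 'H'
  6G -> 'GGGGGG'

Decoded = AAAABBBBBBBBBBBBBBBHGGGGGG


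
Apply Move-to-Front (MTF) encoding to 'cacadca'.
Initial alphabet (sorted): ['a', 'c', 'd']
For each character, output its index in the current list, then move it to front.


MTF encoding:
'c': index 1 in ['a', 'c', 'd'] -> ['c', 'a', 'd']
'a': index 1 in ['c', 'a', 'd'] -> ['a', 'c', 'd']
'c': index 1 in ['a', 'c', 'd'] -> ['c', 'a', 'd']
'a': index 1 in ['c', 'a', 'd'] -> ['a', 'c', 'd']
'd': index 2 in ['a', 'c', 'd'] -> ['d', 'a', 'c']
'c': index 2 in ['d', 'a', 'c'] -> ['c', 'd', 'a']
'a': index 2 in ['c', 'd', 'a'] -> ['a', 'c', 'd']


Output: [1, 1, 1, 1, 2, 2, 2]


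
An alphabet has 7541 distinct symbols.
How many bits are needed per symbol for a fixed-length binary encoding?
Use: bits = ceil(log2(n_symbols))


log2(7541) = 12.8805
Bracket: 2^12 = 4096 < 7541 <= 2^13 = 8192
So ceil(log2(7541)) = 13

bits = ceil(log2(7541)) = ceil(12.8805) = 13 bits


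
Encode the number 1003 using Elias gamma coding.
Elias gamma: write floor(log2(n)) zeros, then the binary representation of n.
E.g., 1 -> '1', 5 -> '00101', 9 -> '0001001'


num_bits = floor(log2(1003)) + 1 = 10
leading_zeros = num_bits - 1 = 9
binary(1003) = 1111101011

Elias gamma(1003) = '000000000' + '1111101011' = 0000000001111101011 (19 bits)


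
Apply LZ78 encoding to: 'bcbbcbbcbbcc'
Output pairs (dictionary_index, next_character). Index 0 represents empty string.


LZ78 encoding steps:
Dictionary: {0: ''}
Step 1: w='' (idx 0), next='b' -> output (0, 'b'), add 'b' as idx 1
Step 2: w='' (idx 0), next='c' -> output (0, 'c'), add 'c' as idx 2
Step 3: w='b' (idx 1), next='b' -> output (1, 'b'), add 'bb' as idx 3
Step 4: w='c' (idx 2), next='b' -> output (2, 'b'), add 'cb' as idx 4
Step 5: w='b' (idx 1), next='c' -> output (1, 'c'), add 'bc' as idx 5
Step 6: w='bb' (idx 3), next='c' -> output (3, 'c'), add 'bbc' as idx 6
Step 7: w='c' (idx 2), end of input -> output (2, '')


Encoded: [(0, 'b'), (0, 'c'), (1, 'b'), (2, 'b'), (1, 'c'), (3, 'c'), (2, '')]


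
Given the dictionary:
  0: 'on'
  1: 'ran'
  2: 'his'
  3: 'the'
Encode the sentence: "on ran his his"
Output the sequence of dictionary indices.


Look up each word in the dictionary:
  'on' -> 0
  'ran' -> 1
  'his' -> 2
  'his' -> 2

Encoded: [0, 1, 2, 2]


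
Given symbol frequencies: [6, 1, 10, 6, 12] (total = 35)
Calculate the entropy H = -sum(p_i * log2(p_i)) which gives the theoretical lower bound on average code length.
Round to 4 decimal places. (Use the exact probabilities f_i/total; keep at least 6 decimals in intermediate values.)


Per-symbol terms -p_i * log2(p_i) with p_i = f_i/35:
  p = 6/35 = 0.171429: log2(p) = -2.544321, -p*log2(p) = 0.436169
  p = 1/35 = 0.028571: log2(p) = -5.129283, -p*log2(p) = 0.146551
  p = 10/35 = 0.285714: log2(p) = -1.807355, -p*log2(p) = 0.516387
  p = 6/35 = 0.171429: log2(p) = -2.544321, -p*log2(p) = 0.436169
  p = 12/35 = 0.342857: log2(p) = -1.544321, -p*log2(p) = 0.529481
H = 0.436169 + 0.146551 + 0.516387 + 0.436169 + 0.529481 = 2.064757

H = 2.0648 bits/symbol


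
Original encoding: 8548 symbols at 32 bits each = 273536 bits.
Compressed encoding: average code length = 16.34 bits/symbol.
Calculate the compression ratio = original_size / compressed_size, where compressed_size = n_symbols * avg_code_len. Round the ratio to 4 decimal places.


original_size = n_symbols * orig_bits = 8548 * 32 = 273536 bits
compressed_size = n_symbols * avg_code_len = 8548 * 16.34 = 139674.32 bits
ratio = original_size / compressed_size = 273536 / 139674.32 = 1.9584

Compression ratio = 1.9584


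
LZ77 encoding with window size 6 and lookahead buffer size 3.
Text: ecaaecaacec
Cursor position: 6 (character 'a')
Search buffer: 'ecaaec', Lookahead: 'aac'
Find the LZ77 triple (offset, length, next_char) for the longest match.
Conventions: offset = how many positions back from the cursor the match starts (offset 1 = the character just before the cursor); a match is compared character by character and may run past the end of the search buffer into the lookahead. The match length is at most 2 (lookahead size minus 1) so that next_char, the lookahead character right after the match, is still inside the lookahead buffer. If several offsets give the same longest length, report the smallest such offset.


Try each offset into the search buffer:
  offset=1 (pos 5, char 'c'): match length 0
  offset=2 (pos 4, char 'e'): match length 0
  offset=3 (pos 3, char 'a'): match length 1
  offset=4 (pos 2, char 'a'): match length 2
  offset=5 (pos 1, char 'c'): match length 0
  offset=6 (pos 0, char 'e'): match length 0
Longest match has length 2 at offset 4.
next_char = character at position 6 + 2 = 8 -> 'c'

Best match: offset=4, length=2 (matching 'aa' starting at position 2)
LZ77 triple: (4, 2, 'c')


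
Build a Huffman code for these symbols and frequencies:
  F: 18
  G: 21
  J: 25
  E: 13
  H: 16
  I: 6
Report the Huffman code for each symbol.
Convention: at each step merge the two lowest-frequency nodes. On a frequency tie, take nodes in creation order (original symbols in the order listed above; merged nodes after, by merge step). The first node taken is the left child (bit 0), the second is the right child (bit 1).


Huffman tree construction:
Step 1: Merge I(6) + E(13) = 19
Step 2: Merge H(16) + F(18) = 34
Step 3: Merge (I+E)(19) + G(21) = 40
Step 4: Merge J(25) + (H+F)(34) = 59
Step 5: Merge ((I+E)+G)(40) + (J+(H+F))(59) = 99
Read each symbol's code off the tree from the root (left child = 0, right child = 1).

Codes:
  F: 111 (length 3)
  G: 01 (length 2)
  J: 10 (length 2)
  E: 001 (length 3)
  H: 110 (length 3)
  I: 000 (length 3)
Average code length: 251/99 = 2.5354 bits/symbol


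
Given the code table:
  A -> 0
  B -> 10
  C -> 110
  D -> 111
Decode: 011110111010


Decoding:
0 -> A
111 -> D
10 -> B
111 -> D
0 -> A
10 -> B


Result: ADBDAB


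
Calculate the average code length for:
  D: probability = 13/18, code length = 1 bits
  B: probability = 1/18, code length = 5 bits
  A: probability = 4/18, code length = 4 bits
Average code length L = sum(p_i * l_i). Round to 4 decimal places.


Weighted contributions p_i * l_i:
  D: (13/18) * 1 = 13/18
  B: (1/18) * 5 = 5/18
  A: (4/18) * 4 = 16/18
Sum = (13 + 5 + 16)/18 = 34/18

L = 34/18 = 1.8889 bits/symbol
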